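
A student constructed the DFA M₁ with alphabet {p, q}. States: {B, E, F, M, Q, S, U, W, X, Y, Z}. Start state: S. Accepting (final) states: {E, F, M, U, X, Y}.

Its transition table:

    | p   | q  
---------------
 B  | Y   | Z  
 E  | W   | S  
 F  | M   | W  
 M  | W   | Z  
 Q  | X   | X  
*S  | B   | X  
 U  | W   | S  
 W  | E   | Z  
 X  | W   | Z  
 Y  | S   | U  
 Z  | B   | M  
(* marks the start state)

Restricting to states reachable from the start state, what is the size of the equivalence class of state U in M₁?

Reachable states from the start: {B,E,M,S,U,W,X,Y,Z}. Unreachable: {F,Q} — drop them.
Initial partition by acceptance: {E,M,U,X,Y} | {B,S,W,Z}.
Split {E,M,U,X,Y} by δ(·,q) → {E,M,U,X} and {Y}.
On input p, block {B,S,W,Z} splits into {S,Z} and {W} and {B}.
No further refinement is possible. Final partition (5 blocks): {E,M,U,X} | {S,Z} | {Y} | {W} | {B}.
State U belongs to the block {E,M,U,X}, which has 4 states.

4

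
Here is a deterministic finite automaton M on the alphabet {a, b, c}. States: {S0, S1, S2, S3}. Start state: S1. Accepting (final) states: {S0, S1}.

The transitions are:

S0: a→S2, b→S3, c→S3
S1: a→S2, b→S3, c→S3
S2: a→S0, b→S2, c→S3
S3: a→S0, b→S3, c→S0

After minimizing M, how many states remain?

3

P0 = {S0,S1} | {S2,S3}.
On input c, block {S2,S3} splits into {S2} and {S3}.
The partition is now stable with 3 blocks: {S0,S1} | {S2} | {S3}.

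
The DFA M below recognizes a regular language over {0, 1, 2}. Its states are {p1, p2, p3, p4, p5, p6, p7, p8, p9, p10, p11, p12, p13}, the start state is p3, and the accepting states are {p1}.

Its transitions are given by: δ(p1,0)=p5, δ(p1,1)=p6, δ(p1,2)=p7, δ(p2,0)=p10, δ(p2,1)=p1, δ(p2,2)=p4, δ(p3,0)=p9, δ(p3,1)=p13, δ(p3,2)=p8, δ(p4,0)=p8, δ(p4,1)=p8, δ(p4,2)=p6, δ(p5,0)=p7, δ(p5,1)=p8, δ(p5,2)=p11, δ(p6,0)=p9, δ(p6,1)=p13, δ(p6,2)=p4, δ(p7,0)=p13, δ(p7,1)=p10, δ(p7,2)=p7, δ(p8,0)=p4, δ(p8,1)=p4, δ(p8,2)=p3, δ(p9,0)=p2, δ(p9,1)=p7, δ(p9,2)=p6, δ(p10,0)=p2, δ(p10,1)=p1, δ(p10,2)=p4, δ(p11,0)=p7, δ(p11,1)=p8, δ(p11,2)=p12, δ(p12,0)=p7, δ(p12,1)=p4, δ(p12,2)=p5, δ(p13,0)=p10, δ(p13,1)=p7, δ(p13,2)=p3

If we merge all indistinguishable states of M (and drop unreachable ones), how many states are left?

P0 = {p1} | {p2,p3,p4,p5,p6,p7,p8,p9,p10,p11,p12,p13}.
On input 1, block {p2,p3,p4,p5,p6,p7,p8,p9,p10,p11,p12,p13} splits into {p3,p4,p5,p6,p7,p8,p9,p11,p12,p13} and {p2,p10}.
Refine {p3,p4,p5,p6,p7,p8,p9,p11,p12,p13} on symbol 0: members go to different blocks, giving {p3,p4,p5,p6,p7,p8,p11,p12} and {p9,p13}.
On input 0, block {p3,p4,p5,p6,p7,p8,p11,p12} splits into {p4,p5,p8,p11,p12} and {p3,p6,p7}.
On input 0, block {p4,p5,p8,p11,p12} splits into {p5,p11,p12} and {p4,p8}.
On input 1, block {p3,p6,p7} splits into {p3,p6} and {p7}.
Stable partition: {p1} | {p5,p11,p12} | {p2,p10} | {p9,p13} | {p3,p6} | {p4,p8} | {p7} — 7 equivalence classes.

7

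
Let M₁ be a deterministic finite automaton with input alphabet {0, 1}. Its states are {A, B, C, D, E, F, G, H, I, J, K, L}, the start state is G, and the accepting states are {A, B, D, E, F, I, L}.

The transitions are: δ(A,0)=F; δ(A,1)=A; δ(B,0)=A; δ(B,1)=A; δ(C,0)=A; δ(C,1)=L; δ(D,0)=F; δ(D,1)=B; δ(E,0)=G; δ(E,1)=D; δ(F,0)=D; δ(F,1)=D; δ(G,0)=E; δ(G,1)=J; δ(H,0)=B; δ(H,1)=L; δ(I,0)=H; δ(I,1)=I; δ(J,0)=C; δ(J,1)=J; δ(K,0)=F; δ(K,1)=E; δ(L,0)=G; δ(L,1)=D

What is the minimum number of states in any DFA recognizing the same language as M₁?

States {H,I,K} cannot be reached from the start state, so discard them.
P0 = {A,B,D,E,F,L} | {C,G,J}.
Split {A,B,D,E,F,L} by δ(·,0) → {A,B,D,F} and {E,L}.
On input 0, block {C,G,J} splits into {C} and {G} and {J}.
The partition is now stable with 5 blocks: {A,B,D,F} | {C} | {E,L} | {G} | {J}.

5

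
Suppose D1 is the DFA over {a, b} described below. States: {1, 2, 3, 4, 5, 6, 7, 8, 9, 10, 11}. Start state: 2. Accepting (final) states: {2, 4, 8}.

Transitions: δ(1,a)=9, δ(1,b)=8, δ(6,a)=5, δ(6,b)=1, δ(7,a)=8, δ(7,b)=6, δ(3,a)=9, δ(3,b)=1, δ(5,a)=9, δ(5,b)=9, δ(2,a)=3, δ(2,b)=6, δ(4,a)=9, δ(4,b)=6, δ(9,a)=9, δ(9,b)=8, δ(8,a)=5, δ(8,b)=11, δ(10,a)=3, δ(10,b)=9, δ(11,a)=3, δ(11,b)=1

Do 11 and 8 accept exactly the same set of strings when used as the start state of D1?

No

First remove the unreachable states {4,7,10}; 8 states remain.
Initial partition by acceptance: {2,8} | {1,3,5,6,9,11}.
Split {1,3,5,6,9,11} by δ(·,b) → {3,5,6,11} and {1,9}.
Refine {3,5,6,11} on symbol a: members go to different blocks, giving {3,5} and {6,11}.
No further refinement is possible. Final partition (4 blocks): {2,8} | {3,5} | {1,9} | {6,11}.
11 and 8 end up in different blocks, so they are distinguishable. For instance, the string 'ε' is accepted from only 8.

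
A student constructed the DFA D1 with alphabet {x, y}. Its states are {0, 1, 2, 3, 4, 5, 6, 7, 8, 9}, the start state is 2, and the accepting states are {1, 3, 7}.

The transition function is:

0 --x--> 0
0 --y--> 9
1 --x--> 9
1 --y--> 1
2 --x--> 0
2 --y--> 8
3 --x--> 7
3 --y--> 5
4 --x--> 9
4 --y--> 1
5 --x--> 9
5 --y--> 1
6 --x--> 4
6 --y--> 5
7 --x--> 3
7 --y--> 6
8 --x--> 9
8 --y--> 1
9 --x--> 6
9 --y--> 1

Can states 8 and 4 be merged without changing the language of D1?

Yes

Reachable states from the start: {0,1,2,4,5,6,8,9}. Unreachable: {3,7} — drop them.
Initial partition by acceptance: {1} | {0,2,4,5,6,8,9}.
On input y, block {0,2,4,5,6,8,9} splits into {4,5,8,9} and {0,2,6}.
Split {4,5,8,9} by δ(·,x) → {4,5,8} and {9}.
Refine {0,2,6} on symbol x: members go to different blocks, giving {0,2} and {6}.
Refine {0,2} on symbol y: members go to different blocks, giving {0} and {2}.
The partition is now stable with 6 blocks: {1} | {4,5,8} | {0} | {9} | {6} | {2}.
8 and 4 lie in the same block of the stable partition, so they are equivalent — no string distinguishes them.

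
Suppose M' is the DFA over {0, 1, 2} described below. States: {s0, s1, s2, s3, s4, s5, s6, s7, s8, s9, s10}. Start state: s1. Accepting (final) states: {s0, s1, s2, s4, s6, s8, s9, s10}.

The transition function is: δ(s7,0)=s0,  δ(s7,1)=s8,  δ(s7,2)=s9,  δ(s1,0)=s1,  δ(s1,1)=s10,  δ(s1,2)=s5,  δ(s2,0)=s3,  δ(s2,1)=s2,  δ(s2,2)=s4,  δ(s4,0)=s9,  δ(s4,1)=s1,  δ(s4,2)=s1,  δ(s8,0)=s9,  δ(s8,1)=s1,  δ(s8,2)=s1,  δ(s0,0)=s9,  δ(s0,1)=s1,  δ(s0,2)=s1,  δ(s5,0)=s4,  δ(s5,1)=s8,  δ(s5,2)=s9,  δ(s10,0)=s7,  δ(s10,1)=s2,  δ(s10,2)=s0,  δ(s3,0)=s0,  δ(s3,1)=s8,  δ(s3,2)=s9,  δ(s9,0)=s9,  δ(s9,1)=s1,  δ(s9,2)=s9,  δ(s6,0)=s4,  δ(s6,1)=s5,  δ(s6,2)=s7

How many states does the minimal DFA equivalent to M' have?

5

States {s6} cannot be reached from the start state, so discard them.
Initial partition by acceptance: {s0,s1,s2,s4,s8,s9,s10} | {s3,s5,s7}.
Split {s0,s1,s2,s4,s8,s9,s10} by δ(·,0) → {s0,s1,s4,s8,s9} and {s2,s10}.
Split {s0,s1,s4,s8,s9} by δ(·,1) → {s0,s4,s8,s9} and {s1}.
Refine {s0,s4,s8,s9} on symbol 2: members go to different blocks, giving {s0,s4,s8} and {s9}.
Stable partition: {s0,s4,s8} | {s3,s5,s7} | {s2,s10} | {s1} | {s9} — 5 equivalence classes.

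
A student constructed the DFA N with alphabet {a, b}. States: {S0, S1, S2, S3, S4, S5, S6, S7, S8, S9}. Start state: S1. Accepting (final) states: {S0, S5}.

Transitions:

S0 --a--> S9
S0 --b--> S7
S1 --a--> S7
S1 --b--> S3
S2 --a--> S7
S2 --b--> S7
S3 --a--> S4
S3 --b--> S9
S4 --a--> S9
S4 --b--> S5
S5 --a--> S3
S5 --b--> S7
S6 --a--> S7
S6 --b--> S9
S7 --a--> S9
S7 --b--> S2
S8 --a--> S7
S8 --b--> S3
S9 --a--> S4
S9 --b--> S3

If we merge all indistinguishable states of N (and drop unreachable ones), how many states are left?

First remove the unreachable states {S0,S6,S8}; 7 states remain.
Initial partition by acceptance: {S5} | {S1,S2,S3,S4,S7,S9}.
On input b, block {S1,S2,S3,S4,S7,S9} splits into {S1,S2,S3,S7,S9} and {S4}.
Refine {S1,S2,S3,S7,S9} on symbol a: members go to different blocks, giving {S1,S2,S7} and {S3,S9}.
Refine {S1,S2,S7} on symbol a: members go to different blocks, giving {S1,S2} and {S7}.
Refine {S1,S2} on symbol b: members go to different blocks, giving {S1} and {S2}.
Stable partition: {S5} | {S1} | {S4} | {S3,S9} | {S7} | {S2} — 6 equivalence classes.

6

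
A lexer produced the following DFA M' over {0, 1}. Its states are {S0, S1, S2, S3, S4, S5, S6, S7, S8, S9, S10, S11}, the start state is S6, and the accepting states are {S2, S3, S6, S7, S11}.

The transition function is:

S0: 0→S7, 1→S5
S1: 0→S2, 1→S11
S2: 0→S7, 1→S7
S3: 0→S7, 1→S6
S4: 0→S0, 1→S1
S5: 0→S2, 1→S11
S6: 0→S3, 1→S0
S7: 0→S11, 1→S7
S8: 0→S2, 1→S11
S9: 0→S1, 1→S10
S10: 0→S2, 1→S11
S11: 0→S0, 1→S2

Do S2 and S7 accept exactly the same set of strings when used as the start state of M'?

First remove the unreachable states {S1,S4,S8,S9,S10}; 7 states remain.
P0 = {S2,S3,S6,S7,S11} | {S0,S5}.
Split {S2,S3,S6,S7,S11} by δ(·,0) → {S2,S3,S6,S7} and {S11}.
Refine {S2,S3,S6,S7} on symbol 0: members go to different blocks, giving {S2,S3,S6} and {S7}.
Refine {S2,S3,S6} on symbol 0: members go to different blocks, giving {S2,S3} and {S6}.
Split {S2,S3} by δ(·,1) → {S2} and {S3}.
Split {S0,S5} by δ(·,0) → {S0} and {S5}.
Stable partition: {S2} | {S0} | {S11} | {S7} | {S6} | {S3} | {S5} — 7 equivalence classes.
S2 and S7 end up in different blocks, so they are distinguishable. For instance, the string '00' is accepted from only S2.

No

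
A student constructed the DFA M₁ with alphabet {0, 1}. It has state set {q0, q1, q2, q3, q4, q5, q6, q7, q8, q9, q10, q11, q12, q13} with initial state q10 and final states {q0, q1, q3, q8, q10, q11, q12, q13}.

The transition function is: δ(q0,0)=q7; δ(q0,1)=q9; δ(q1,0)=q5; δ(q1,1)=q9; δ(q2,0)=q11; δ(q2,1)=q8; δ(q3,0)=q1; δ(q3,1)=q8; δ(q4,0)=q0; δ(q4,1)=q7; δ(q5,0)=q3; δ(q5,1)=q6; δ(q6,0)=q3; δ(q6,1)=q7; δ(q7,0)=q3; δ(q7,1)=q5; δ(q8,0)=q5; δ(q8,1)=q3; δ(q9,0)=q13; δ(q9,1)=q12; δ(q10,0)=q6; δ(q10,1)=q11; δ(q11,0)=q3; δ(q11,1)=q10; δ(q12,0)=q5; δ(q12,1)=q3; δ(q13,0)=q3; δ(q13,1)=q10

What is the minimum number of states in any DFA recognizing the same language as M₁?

First remove the unreachable states {q0,q2,q4}; 11 states remain.
P0 = {q1,q3,q8,q10,q11,q12,q13} | {q5,q6,q7,q9}.
On input 0, block {q1,q3,q8,q10,q11,q12,q13} splits into {q1,q8,q10,q12} and {q3,q11,q13}.
On input 1, block {q1,q8,q10,q12} splits into {q8,q10,q12} and {q1}.
Refine {q5,q6,q7,q9} on symbol 1: members go to different blocks, giving {q5,q6,q7} and {q9}.
Refine {q3,q11,q13} on symbol 0: members go to different blocks, giving {q11,q13} and {q3}.
On input 1, block {q8,q10,q12} splits into {q8,q12} and {q10}.
No further refinement is possible. Final partition (7 blocks): {q8,q12} | {q5,q6,q7} | {q11,q13} | {q1} | {q9} | {q3} | {q10}.

7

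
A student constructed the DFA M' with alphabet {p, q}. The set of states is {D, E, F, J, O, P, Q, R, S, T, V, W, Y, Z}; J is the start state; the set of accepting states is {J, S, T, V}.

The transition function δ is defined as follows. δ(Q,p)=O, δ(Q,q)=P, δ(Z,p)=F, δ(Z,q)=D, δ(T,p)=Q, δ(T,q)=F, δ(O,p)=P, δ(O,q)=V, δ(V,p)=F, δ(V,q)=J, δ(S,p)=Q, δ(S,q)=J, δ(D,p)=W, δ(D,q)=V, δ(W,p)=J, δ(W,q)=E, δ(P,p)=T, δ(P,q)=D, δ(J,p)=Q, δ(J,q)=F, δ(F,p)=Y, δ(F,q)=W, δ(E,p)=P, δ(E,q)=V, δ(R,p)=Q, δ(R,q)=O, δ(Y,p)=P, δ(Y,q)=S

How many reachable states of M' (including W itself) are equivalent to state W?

First remove the unreachable states {R,Z}; 12 states remain.
Start with accepting vs non-accepting: {J,S,T,V} | {D,E,F,O,P,Q,W,Y}.
On input q, block {J,S,T,V} splits into {S,V} and {J,T}.
Split {D,E,F,O,P,Q,W,Y} by δ(·,p) → {D,E,F,O,Q,Y} and {P,W}.
Refine {D,E,F,O,Q,Y} on symbol p: members go to different blocks, giving {D,E,O,Y} and {F,Q}.
The partition is now stable with 5 blocks: {S,V} | {D,E,O,Y} | {J,T} | {P,W} | {F,Q}.
The equivalence class containing W is {P,W}, of size 2.

2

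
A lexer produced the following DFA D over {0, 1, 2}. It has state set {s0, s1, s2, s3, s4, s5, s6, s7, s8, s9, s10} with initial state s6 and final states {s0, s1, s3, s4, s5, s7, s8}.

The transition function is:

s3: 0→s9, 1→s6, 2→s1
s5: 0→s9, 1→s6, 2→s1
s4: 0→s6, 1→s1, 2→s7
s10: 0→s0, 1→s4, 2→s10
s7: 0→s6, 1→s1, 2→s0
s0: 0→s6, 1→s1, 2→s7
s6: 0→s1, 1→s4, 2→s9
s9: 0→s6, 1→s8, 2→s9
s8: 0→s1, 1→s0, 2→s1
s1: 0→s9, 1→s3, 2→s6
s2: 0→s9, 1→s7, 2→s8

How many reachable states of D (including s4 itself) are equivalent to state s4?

First remove the unreachable states {s2,s5,s10}; 8 states remain.
Start with accepting vs non-accepting: {s0,s1,s3,s4,s7,s8} | {s6,s9}.
Refine {s0,s1,s3,s4,s7,s8} on symbol 0: members go to different blocks, giving {s0,s1,s3,s4,s7} and {s8}.
Refine {s0,s1,s3,s4,s7} on symbol 1: members go to different blocks, giving {s0,s1,s4,s7} and {s3}.
Refine {s0,s1,s4,s7} on symbol 1: members go to different blocks, giving {s0,s4,s7} and {s1}.
Split {s6,s9} by δ(·,0) → {s6} and {s9}.
No further refinement is possible. Final partition (6 blocks): {s0,s4,s7} | {s6} | {s8} | {s3} | {s1} | {s9}.
The equivalence class containing s4 is {s0,s4,s7}, of size 3.

3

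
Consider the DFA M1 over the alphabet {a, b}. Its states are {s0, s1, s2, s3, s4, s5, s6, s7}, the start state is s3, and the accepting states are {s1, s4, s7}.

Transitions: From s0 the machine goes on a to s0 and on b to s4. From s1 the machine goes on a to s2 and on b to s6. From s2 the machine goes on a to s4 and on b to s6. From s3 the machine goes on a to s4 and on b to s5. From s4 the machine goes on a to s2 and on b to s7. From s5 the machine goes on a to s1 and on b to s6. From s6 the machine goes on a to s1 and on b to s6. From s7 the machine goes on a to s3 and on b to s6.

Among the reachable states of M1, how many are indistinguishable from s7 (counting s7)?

2

Reachable states from the start: {s1,s2,s3,s4,s5,s6,s7}. Unreachable: {s0} — drop them.
Initial partition by acceptance: {s1,s4,s7} | {s2,s3,s5,s6}.
Refine {s1,s4,s7} on symbol b: members go to different blocks, giving {s1,s7} and {s4}.
Split {s2,s3,s5,s6} by δ(·,a) → {s2,s3} and {s5,s6}.
No further refinement is possible. Final partition (4 blocks): {s1,s7} | {s2,s3} | {s4} | {s5,s6}.
State s7 belongs to the block {s1,s7}, which has 2 states.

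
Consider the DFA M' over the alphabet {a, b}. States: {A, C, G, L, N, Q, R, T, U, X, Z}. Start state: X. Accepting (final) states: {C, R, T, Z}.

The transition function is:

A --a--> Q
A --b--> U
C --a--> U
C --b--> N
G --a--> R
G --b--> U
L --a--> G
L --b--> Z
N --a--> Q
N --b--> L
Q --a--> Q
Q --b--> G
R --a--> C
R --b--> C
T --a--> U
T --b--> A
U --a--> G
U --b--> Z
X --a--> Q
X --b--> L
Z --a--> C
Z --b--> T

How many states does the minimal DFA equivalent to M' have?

6

Initial partition by acceptance: {C,R,T,Z} | {A,G,L,N,Q,U,X}.
Refine {C,R,T,Z} on symbol a: members go to different blocks, giving {R,Z} and {C,T}.
Refine {A,G,L,N,Q,U,X} on symbol a: members go to different blocks, giving {A,L,N,Q,U,X} and {G}.
Refine {A,L,N,Q,U,X} on symbol a: members go to different blocks, giving {A,N,Q,X} and {L,U}.
On input b, block {A,N,Q,X} splits into {A,N,X} and {Q}.
The partition is now stable with 6 blocks: {R,Z} | {A,N,X} | {C,T} | {G} | {L,U} | {Q}.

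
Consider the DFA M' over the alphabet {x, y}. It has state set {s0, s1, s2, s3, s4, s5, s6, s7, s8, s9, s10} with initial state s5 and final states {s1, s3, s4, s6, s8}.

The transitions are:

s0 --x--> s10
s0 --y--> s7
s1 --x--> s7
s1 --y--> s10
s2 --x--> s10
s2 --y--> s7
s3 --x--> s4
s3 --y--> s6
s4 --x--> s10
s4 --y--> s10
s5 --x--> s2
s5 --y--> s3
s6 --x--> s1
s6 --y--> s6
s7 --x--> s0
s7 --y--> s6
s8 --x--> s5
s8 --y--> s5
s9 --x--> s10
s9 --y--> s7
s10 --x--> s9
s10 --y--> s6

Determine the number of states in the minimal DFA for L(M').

4

Reachable states from the start: {s0,s1,s2,s3,s4,s5,s6,s7,s9,s10}. Unreachable: {s8} — drop them.
P0 = {s1,s3,s4,s6} | {s0,s2,s5,s7,s9,s10}.
Refine {s1,s3,s4,s6} on symbol x: members go to different blocks, giving {s1,s4} and {s3,s6}.
Refine {s0,s2,s5,s7,s9,s10} on symbol y: members go to different blocks, giving {s0,s2,s9} and {s5,s7,s10}.
Stable partition: {s1,s4} | {s0,s2,s9} | {s3,s6} | {s5,s7,s10} — 4 equivalence classes.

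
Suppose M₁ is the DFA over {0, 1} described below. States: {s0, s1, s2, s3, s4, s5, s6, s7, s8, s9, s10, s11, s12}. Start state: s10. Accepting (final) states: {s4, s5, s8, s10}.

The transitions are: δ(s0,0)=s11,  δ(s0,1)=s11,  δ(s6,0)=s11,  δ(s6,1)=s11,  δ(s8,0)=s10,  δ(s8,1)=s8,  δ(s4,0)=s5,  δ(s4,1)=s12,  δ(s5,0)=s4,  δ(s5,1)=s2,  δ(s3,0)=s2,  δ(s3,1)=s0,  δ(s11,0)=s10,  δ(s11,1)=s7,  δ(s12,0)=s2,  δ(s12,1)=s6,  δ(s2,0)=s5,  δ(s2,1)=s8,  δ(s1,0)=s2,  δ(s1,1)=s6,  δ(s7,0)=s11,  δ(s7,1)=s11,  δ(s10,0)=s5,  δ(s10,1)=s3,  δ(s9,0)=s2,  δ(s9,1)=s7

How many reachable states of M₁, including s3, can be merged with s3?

Reachable states from the start: {s0,s2,s3,s4,s5,s6,s7,s8,s10,s11,s12}. Unreachable: {s1,s9} — drop them.
P0 = {s4,s5,s8,s10} | {s0,s2,s3,s6,s7,s11,s12}.
Split {s4,s5,s8,s10} by δ(·,1) → {s4,s5,s10} and {s8}.
Split {s0,s2,s3,s6,s7,s11,s12} by δ(·,0) → {s0,s3,s6,s7,s12} and {s2,s11}.
On input 1, block {s4,s5,s10} splits into {s4,s10} and {s5}.
Refine {s0,s3,s6,s7,s12} on symbol 1: members go to different blocks, giving {s0,s6,s7} and {s3,s12}.
Split {s2,s11} by δ(·,0) → {s2} and {s11}.
Stable partition: {s4,s10} | {s0,s6,s7} | {s8} | {s2} | {s5} | {s3,s12} | {s11} — 7 equivalence classes.
The equivalence class containing s3 is {s3,s12}, of size 2.

2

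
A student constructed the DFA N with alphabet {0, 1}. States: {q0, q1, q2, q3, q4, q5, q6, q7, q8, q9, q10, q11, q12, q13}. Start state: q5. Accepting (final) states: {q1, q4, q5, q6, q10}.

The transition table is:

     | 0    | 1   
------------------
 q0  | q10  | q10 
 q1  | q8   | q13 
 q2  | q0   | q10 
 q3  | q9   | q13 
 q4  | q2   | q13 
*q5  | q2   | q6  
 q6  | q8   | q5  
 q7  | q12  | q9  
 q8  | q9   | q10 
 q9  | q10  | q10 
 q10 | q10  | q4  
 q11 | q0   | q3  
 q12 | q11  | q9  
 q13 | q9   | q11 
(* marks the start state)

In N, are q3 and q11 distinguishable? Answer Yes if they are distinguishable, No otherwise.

No

Reachable states from the start: {q0,q2,q3,q4,q5,q6,q8,q9,q10,q11,q13}. Unreachable: {q1,q7,q12} — drop them.
P0 = {q4,q5,q6,q10} | {q0,q2,q3,q8,q9,q11,q13}.
On input 0, block {q4,q5,q6,q10} splits into {q4,q5,q6} and {q10}.
On input 1, block {q4,q5,q6} splits into {q5,q6} and {q4}.
On input 0, block {q0,q2,q3,q8,q9,q11,q13} splits into {q2,q3,q8,q11,q13} and {q0,q9}.
Refine {q2,q3,q8,q11,q13} on symbol 1: members go to different blocks, giving {q3,q11,q13} and {q2,q8}.
No further refinement is possible. Final partition (6 blocks): {q5,q6} | {q3,q11,q13} | {q10} | {q4} | {q0,q9} | {q2,q8}.
q3 and q11 lie in the same block of the stable partition, so they are equivalent — no string distinguishes them.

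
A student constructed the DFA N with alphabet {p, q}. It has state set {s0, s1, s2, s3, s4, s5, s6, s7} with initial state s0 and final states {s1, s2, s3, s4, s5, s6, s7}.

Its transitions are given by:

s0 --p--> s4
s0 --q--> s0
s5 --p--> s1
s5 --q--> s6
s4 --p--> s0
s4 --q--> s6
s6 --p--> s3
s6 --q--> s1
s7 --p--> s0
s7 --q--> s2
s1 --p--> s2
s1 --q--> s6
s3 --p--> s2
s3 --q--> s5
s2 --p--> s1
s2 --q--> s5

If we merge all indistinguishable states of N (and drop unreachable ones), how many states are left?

States {s7} cannot be reached from the start state, so discard them.
Initial partition by acceptance: {s1,s2,s3,s4,s5,s6} | {s0}.
On input p, block {s1,s2,s3,s4,s5,s6} splits into {s1,s2,s3,s5,s6} and {s4}.
The partition is now stable with 3 blocks: {s1,s2,s3,s5,s6} | {s0} | {s4}.

3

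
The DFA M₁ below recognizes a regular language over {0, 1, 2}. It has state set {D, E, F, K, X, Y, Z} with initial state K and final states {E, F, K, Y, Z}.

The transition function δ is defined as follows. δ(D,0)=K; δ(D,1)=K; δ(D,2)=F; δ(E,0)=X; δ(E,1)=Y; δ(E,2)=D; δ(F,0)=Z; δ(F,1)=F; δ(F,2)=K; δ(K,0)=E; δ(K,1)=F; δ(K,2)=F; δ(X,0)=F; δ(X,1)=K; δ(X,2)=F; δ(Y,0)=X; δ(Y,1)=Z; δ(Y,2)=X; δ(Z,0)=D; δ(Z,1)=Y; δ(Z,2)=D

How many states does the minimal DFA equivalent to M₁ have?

Every state is reachable, so we keep all 7.
Start with accepting vs non-accepting: {E,F,K,Y,Z} | {D,X}.
Split {E,F,K,Y,Z} by δ(·,0) → {E,Y,Z} and {F,K}.
Stable partition: {E,Y,Z} | {D,X} | {F,K} — 3 equivalence classes.

3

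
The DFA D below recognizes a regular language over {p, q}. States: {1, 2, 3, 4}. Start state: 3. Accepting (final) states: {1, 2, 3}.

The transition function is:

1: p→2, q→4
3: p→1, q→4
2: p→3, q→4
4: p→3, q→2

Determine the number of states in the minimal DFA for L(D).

2

Start with accepting vs non-accepting: {1,2,3} | {4}.
The partition is now stable with 2 blocks: {1,2,3} | {4}.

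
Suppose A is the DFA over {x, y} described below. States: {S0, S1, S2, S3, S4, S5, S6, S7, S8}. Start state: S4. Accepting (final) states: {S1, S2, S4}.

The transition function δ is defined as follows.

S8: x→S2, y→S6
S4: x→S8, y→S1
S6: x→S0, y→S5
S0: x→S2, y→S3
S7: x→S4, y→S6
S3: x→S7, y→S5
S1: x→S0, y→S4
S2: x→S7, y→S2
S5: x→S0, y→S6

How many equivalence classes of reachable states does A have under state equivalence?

Start with accepting vs non-accepting: {S1,S2,S4} | {S0,S3,S5,S6,S7,S8}.
Split {S0,S3,S5,S6,S7,S8} by δ(·,x) → {S0,S7,S8} and {S3,S5,S6}.
No further refinement is possible. Final partition (3 blocks): {S1,S2,S4} | {S0,S7,S8} | {S3,S5,S6}.

3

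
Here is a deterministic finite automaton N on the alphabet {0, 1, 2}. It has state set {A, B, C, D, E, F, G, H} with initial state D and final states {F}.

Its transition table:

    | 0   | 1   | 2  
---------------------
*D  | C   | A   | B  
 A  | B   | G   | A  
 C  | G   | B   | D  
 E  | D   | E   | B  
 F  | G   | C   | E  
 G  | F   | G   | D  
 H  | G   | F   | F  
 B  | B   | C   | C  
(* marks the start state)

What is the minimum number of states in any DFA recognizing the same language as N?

First remove the unreachable states {H}; 7 states remain.
Start with accepting vs non-accepting: {F} | {A,B,C,D,E,G}.
Split {A,B,C,D,E,G} by δ(·,0) → {A,B,C,D,E} and {G}.
On input 0, block {A,B,C,D,E} splits into {A,B,D,E} and {C}.
On input 0, block {A,B,D,E} splits into {A,B,E} and {D}.
Refine {A,B,E} on symbol 0: members go to different blocks, giving {A,B} and {E}.
On input 1, block {A,B} splits into {A} and {B}.
Stable partition: {F} | {A} | {G} | {C} | {D} | {E} | {B} — 7 equivalence classes.

7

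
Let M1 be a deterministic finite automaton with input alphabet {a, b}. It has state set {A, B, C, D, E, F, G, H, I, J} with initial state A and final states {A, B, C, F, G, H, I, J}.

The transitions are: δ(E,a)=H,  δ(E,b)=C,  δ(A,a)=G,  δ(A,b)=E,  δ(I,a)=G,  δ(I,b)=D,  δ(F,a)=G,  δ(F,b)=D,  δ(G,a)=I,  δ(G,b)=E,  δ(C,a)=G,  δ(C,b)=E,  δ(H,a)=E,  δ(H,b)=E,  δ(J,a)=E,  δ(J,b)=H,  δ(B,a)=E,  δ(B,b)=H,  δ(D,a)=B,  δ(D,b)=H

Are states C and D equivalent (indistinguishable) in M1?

No

Reachable states from the start: {A,B,C,D,E,G,H,I}. Unreachable: {F,J} — drop them.
Initial partition by acceptance: {A,B,C,G,H,I} | {D,E}.
On input a, block {A,B,C,G,H,I} splits into {A,C,G,I} and {B,H}.
Refine {D,E} on symbol b: members go to different blocks, giving {D} and {E}.
On input b, block {A,C,G,I} splits into {A,C,G} and {I}.
Split {A,C,G} by δ(·,a) → {A,C} and {G}.
On input b, block {B,H} splits into {B} and {H}.
The partition is now stable with 7 blocks: {A,C} | {D} | {B} | {E} | {I} | {G} | {H}.
C and D end up in different blocks, so they are distinguishable. For instance, the string 'ε' is accepted from only C.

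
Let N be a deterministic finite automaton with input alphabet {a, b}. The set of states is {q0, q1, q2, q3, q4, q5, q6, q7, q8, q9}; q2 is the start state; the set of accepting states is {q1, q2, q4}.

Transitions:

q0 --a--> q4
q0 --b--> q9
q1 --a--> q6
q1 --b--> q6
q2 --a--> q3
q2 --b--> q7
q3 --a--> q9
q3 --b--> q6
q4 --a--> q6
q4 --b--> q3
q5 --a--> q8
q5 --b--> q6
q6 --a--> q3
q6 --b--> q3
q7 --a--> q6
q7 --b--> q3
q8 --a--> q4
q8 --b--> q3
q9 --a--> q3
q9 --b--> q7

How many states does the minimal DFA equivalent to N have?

2

First remove the unreachable states {q0,q1,q4,q5,q8}; 5 states remain.
Initial partition by acceptance: {q2} | {q3,q6,q7,q9}.
No further refinement is possible. Final partition (2 blocks): {q2} | {q3,q6,q7,q9}.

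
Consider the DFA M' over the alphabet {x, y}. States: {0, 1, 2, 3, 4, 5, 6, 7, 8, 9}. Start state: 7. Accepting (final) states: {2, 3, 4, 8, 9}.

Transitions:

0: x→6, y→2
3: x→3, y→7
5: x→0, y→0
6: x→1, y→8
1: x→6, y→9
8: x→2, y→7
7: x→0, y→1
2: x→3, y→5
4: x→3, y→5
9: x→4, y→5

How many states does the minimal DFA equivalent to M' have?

P0 = {2,3,4,8,9} | {0,1,5,6,7}.
Split {0,1,5,6,7} by δ(·,y) → {0,1,6} and {5,7}.
The partition is now stable with 3 blocks: {2,3,4,8,9} | {0,1,6} | {5,7}.

3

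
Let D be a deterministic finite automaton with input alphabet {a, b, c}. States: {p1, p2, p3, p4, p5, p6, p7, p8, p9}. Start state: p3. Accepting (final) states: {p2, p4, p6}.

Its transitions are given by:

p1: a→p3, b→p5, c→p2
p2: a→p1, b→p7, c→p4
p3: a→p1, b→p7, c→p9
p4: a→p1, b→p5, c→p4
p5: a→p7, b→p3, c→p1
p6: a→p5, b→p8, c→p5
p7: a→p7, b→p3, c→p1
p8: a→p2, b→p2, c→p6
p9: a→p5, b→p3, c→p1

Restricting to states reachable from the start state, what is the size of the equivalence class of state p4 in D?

States {p6,p8} cannot be reached from the start state, so discard them.
Initial partition by acceptance: {p2,p4} | {p1,p3,p5,p7,p9}.
Refine {p1,p3,p5,p7,p9} on symbol c: members go to different blocks, giving {p3,p5,p7,p9} and {p1}.
Split {p3,p5,p7,p9} by δ(·,a) → {p5,p7,p9} and {p3}.
The partition is now stable with 4 blocks: {p2,p4} | {p5,p7,p9} | {p1} | {p3}.
The equivalence class containing p4 is {p2,p4}, of size 2.

2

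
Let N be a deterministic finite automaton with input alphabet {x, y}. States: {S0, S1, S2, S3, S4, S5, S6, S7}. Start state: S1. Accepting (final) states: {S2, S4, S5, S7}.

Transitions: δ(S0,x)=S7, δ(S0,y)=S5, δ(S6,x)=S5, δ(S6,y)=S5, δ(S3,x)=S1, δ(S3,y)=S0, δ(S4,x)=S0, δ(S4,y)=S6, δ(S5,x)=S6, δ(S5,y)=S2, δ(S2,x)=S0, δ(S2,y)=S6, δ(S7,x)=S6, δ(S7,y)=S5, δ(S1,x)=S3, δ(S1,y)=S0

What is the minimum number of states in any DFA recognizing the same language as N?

States {S4} cannot be reached from the start state, so discard them.
P0 = {S2,S5,S7} | {S0,S1,S3,S6}.
Split {S2,S5,S7} by δ(·,y) → {S5,S7} and {S2}.
Refine {S5,S7} on symbol y: members go to different blocks, giving {S5} and {S7}.
Refine {S0,S1,S3,S6} on symbol x: members go to different blocks, giving {S1,S3} and {S0} and {S6}.
No further refinement is possible. Final partition (6 blocks): {S5} | {S1,S3} | {S2} | {S7} | {S0} | {S6}.

6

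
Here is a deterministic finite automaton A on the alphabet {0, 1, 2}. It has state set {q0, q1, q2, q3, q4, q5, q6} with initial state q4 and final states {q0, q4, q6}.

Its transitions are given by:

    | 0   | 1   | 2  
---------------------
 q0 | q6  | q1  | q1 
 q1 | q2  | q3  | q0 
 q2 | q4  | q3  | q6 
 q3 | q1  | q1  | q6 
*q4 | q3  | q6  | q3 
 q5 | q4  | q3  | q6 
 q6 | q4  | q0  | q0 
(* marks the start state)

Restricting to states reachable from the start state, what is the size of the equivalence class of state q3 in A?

Reachable states from the start: {q0,q1,q2,q3,q4,q6}. Unreachable: {q5} — drop them.
Start with accepting vs non-accepting: {q0,q4,q6} | {q1,q2,q3}.
On input 0, block {q0,q4,q6} splits into {q0,q6} and {q4}.
Refine {q0,q6} on symbol 0: members go to different blocks, giving {q0} and {q6}.
On input 0, block {q1,q2,q3} splits into {q1,q3} and {q2}.
Split {q1,q3} by δ(·,0) → {q1} and {q3}.
Stable partition: {q0} | {q1} | {q4} | {q6} | {q2} | {q3} — 6 equivalence classes.
The equivalence class containing q3 is {q3}, of size 1.

1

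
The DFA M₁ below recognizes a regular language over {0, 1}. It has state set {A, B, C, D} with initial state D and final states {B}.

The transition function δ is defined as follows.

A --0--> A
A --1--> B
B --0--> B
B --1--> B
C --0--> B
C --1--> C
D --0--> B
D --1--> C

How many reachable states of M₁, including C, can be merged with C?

Reachable states from the start: {B,C,D}. Unreachable: {A} — drop them.
Initial partition by acceptance: {B} | {C,D}.
The partition is now stable with 2 blocks: {B} | {C,D}.
The equivalence class containing C is {C,D}, of size 2.

2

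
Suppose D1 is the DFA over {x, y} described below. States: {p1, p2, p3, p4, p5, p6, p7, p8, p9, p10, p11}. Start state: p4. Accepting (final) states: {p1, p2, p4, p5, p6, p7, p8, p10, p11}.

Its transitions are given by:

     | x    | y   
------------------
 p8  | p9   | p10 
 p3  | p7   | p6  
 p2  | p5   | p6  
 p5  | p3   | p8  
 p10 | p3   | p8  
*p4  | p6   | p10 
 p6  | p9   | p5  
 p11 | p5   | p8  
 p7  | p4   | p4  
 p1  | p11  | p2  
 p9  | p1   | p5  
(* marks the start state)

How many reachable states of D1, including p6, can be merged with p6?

Initial partition by acceptance: {p1,p2,p4,p5,p6,p7,p8,p10,p11} | {p3,p9}.
On input x, block {p1,p2,p4,p5,p6,p7,p8,p10,p11} splits into {p1,p2,p4,p7,p11} and {p5,p6,p8,p10}.
Refine {p1,p2,p4,p7,p11} on symbol x: members go to different blocks, giving {p2,p4,p11} and {p1,p7}.
The partition is now stable with 4 blocks: {p2,p4,p11} | {p3,p9} | {p5,p6,p8,p10} | {p1,p7}.
The equivalence class containing p6 is {p5,p6,p8,p10}, of size 4.

4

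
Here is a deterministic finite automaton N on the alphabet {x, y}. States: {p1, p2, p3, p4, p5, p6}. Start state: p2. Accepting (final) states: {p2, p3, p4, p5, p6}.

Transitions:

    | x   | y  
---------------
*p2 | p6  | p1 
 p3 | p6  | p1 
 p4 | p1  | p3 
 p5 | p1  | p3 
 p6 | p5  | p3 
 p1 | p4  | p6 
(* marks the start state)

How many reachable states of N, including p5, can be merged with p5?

Every state is reachable, so we keep all 6.
P0 = {p2,p3,p4,p5,p6} | {p1}.
Refine {p2,p3,p4,p5,p6} on symbol x: members go to different blocks, giving {p2,p3,p6} and {p4,p5}.
Split {p2,p3,p6} by δ(·,x) → {p2,p3} and {p6}.
The partition is now stable with 4 blocks: {p2,p3} | {p1} | {p4,p5} | {p6}.
The equivalence class containing p5 is {p4,p5}, of size 2.

2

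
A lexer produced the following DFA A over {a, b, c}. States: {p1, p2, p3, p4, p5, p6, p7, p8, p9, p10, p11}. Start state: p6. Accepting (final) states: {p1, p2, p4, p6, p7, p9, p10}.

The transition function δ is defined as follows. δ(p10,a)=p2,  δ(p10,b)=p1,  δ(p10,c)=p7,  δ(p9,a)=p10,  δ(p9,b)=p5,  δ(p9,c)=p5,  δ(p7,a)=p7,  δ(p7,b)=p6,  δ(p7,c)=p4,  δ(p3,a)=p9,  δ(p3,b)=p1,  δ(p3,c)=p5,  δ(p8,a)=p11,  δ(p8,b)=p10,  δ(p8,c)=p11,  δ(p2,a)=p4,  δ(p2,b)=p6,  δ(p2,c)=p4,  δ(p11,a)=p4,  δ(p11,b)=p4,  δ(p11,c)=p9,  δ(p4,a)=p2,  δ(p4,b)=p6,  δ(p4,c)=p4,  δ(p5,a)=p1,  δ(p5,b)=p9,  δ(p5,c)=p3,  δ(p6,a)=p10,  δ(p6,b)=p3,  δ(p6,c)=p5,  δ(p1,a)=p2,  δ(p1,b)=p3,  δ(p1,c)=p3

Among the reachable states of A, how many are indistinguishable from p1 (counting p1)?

3

States {p8,p11} cannot be reached from the start state, so discard them.
P0 = {p1,p2,p4,p6,p7,p9,p10} | {p3,p5}.
Split {p1,p2,p4,p6,p7,p9,p10} by δ(·,b) → {p2,p4,p7,p10} and {p1,p6,p9}.
Stable partition: {p2,p4,p7,p10} | {p3,p5} | {p1,p6,p9} — 3 equivalence classes.
The equivalence class containing p1 is {p1,p6,p9}, of size 3.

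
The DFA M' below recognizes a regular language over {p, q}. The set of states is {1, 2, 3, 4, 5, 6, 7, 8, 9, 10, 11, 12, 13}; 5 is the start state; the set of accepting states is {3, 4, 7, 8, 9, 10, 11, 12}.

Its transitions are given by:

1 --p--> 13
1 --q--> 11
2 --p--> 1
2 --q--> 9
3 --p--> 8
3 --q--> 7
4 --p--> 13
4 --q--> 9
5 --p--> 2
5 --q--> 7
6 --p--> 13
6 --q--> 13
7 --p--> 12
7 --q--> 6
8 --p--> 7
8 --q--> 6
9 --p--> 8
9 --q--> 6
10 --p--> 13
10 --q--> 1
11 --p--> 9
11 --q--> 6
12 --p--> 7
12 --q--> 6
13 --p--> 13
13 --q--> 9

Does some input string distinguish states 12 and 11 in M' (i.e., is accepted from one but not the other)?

No

States {3,4,10} cannot be reached from the start state, so discard them.
Start with accepting vs non-accepting: {7,8,9,11,12} | {1,2,5,6,13}.
Refine {1,2,5,6,13} on symbol q: members go to different blocks, giving {1,2,5,13} and {6}.
No further refinement is possible. Final partition (3 blocks): {7,8,9,11,12} | {1,2,5,13} | {6}.
12 and 11 lie in the same block of the stable partition, so they are equivalent — no string distinguishes them.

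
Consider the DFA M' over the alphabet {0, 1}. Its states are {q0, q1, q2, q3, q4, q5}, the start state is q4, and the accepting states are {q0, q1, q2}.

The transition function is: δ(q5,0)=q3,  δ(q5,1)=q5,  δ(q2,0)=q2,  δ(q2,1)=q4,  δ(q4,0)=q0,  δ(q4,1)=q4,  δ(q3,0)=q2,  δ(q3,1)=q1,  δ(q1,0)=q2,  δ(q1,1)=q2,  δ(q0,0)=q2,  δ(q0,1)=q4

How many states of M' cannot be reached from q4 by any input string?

3

No path from q4 leads to q1, q3, q5; the other 3 states are all reachable.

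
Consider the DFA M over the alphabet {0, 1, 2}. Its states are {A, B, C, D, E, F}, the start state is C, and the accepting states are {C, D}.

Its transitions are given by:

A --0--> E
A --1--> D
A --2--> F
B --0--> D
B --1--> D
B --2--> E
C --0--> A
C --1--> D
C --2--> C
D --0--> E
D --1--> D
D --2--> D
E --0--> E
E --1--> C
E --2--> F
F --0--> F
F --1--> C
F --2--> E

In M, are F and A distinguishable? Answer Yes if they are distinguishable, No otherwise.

No

First remove the unreachable states {B}; 5 states remain.
Initial partition by acceptance: {C,D} | {A,E,F}.
Stable partition: {C,D} | {A,E,F} — 2 equivalence classes.
F and A lie in the same block of the stable partition, so they are equivalent — no string distinguishes them.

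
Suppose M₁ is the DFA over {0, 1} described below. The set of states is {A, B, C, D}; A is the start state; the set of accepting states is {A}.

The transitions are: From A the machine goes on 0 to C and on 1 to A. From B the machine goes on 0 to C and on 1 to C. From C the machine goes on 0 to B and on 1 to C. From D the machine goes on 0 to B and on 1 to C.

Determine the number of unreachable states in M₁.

Starting at A and following transitions, the reachable set is {A, B, C}. That leaves D unreachable — 1 in total.

1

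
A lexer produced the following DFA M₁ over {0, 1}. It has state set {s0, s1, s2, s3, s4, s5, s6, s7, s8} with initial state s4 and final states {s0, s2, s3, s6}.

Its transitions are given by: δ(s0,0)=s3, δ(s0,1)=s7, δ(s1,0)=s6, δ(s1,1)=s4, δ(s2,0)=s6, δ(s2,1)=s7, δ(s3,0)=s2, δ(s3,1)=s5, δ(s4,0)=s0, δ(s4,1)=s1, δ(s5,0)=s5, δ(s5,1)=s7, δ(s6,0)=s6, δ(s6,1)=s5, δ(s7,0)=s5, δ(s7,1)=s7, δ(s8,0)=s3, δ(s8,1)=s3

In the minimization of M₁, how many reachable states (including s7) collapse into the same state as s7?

States {s8} cannot be reached from the start state, so discard them.
Start with accepting vs non-accepting: {s0,s2,s3,s6} | {s1,s4,s5,s7}.
Refine {s1,s4,s5,s7} on symbol 0: members go to different blocks, giving {s1,s4} and {s5,s7}.
Stable partition: {s0,s2,s3,s6} | {s1,s4} | {s5,s7} — 3 equivalence classes.
State s7 belongs to the block {s5,s7}, which has 2 states.

2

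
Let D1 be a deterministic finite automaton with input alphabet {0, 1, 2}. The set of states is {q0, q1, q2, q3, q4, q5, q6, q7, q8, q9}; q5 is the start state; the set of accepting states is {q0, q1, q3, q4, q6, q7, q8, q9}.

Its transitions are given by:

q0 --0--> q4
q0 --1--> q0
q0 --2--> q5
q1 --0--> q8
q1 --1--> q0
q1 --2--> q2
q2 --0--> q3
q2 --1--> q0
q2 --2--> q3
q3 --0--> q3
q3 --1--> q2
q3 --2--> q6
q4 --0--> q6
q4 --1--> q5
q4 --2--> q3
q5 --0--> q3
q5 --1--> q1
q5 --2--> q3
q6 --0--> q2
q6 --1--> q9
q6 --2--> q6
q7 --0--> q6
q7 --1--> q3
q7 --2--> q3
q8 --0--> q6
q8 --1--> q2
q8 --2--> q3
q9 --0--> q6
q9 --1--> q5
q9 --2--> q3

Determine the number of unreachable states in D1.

No path from q5 leads to q7; the other 9 states are all reachable.

1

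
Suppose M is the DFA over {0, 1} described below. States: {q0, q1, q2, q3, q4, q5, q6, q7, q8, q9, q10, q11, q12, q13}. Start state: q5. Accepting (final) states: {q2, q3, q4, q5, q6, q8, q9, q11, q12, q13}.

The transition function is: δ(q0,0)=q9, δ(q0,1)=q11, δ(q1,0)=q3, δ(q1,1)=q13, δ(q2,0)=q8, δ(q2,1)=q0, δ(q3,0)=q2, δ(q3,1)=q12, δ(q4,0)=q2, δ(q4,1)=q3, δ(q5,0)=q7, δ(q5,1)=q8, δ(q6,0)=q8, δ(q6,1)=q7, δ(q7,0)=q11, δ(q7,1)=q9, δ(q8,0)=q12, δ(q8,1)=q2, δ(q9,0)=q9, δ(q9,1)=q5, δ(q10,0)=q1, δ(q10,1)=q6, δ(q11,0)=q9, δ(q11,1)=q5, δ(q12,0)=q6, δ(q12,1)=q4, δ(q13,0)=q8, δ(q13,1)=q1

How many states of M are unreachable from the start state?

3

BFS from q5 reaches {q0, q2, q3, q4, q5, q6, q7, q8, q9, q11, q12}; the 3 state(s) q1, q10, q13 are never visited.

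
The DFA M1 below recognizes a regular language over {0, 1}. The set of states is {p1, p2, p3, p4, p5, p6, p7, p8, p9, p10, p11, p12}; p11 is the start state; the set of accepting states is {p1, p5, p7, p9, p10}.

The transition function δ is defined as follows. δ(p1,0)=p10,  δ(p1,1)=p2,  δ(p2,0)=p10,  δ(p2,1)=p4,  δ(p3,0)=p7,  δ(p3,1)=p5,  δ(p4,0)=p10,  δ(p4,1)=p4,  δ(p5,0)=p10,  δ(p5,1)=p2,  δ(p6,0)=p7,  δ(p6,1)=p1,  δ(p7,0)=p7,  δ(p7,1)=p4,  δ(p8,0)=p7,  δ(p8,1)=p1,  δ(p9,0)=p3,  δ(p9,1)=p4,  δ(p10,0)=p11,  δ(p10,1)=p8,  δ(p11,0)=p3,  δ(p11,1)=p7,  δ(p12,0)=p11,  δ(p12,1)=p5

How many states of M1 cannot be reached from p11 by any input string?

No path from p11 leads to p6, p9, p12; the other 9 states are all reachable.

3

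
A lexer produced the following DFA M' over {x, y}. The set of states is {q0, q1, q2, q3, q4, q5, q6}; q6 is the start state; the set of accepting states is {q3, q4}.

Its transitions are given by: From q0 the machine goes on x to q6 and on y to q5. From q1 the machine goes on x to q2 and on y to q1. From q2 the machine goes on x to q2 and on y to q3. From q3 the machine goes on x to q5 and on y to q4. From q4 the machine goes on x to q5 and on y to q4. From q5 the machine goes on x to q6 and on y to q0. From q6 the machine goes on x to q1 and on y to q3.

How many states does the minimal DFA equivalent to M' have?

Initial partition by acceptance: {q3,q4} | {q0,q1,q2,q5,q6}.
On input y, block {q0,q1,q2,q5,q6} splits into {q0,q1,q5} and {q2,q6}.
Refine {q2,q6} on symbol x: members go to different blocks, giving {q2} and {q6}.
On input x, block {q0,q1,q5} splits into {q0,q5} and {q1}.
The partition is now stable with 5 blocks: {q3,q4} | {q0,q5} | {q2} | {q6} | {q1}.

5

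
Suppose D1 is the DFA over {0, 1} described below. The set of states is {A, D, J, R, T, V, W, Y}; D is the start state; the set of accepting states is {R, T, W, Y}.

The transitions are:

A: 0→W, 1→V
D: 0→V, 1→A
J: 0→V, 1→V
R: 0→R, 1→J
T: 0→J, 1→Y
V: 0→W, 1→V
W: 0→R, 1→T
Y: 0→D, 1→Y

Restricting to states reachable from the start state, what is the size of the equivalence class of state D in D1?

Every state is reachable, so we keep all 8.
Initial partition by acceptance: {R,T,W,Y} | {A,D,J,V}.
On input 0, block {R,T,W,Y} splits into {R,W} and {T,Y}.
On input 1, block {R,W} splits into {W} and {R}.
Split {A,D,J,V} by δ(·,0) → {A,V} and {D,J}.
No further refinement is possible. Final partition (5 blocks): {W} | {A,V} | {T,Y} | {R} | {D,J}.
State D belongs to the block {D,J}, which has 2 states.

2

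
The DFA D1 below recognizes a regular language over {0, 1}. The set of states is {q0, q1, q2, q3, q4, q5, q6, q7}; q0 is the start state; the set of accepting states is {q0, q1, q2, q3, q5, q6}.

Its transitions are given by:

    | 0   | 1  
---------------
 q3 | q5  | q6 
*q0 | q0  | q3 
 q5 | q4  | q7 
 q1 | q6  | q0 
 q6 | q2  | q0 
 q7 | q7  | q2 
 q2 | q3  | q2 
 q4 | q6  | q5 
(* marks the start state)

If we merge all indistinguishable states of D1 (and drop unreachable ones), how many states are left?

First remove the unreachable states {q1}; 7 states remain.
Initial partition by acceptance: {q0,q2,q3,q5,q6} | {q4,q7}.
Refine {q0,q2,q3,q5,q6} on symbol 0: members go to different blocks, giving {q0,q2,q3,q6} and {q5}.
Split {q0,q2,q3,q6} by δ(·,0) → {q0,q2,q6} and {q3}.
Split {q0,q2,q6} by δ(·,0) → {q0,q6} and {q2}.
Split {q0,q6} by δ(·,0) → {q0} and {q6}.
On input 0, block {q4,q7} splits into {q4} and {q7}.
The partition is now stable with 7 blocks: {q0} | {q4} | {q5} | {q3} | {q2} | {q6} | {q7}.

7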